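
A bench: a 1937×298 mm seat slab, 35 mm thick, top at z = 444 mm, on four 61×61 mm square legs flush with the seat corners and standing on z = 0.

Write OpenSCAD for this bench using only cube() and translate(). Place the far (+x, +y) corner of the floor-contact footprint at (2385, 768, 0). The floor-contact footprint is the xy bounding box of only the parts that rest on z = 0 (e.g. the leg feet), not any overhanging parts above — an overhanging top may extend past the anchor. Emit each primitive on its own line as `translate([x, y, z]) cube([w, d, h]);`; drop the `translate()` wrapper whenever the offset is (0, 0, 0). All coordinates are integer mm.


// leg_h = 444 − 35 = 409
translate([448, 470, 409]) cube([1937, 298, 35]);
translate([448, 470, 0]) cube([61, 61, 409]);
translate([448, 707, 0]) cube([61, 61, 409]);
translate([2324, 470, 0]) cube([61, 61, 409]);
translate([2324, 707, 0]) cube([61, 61, 409]);


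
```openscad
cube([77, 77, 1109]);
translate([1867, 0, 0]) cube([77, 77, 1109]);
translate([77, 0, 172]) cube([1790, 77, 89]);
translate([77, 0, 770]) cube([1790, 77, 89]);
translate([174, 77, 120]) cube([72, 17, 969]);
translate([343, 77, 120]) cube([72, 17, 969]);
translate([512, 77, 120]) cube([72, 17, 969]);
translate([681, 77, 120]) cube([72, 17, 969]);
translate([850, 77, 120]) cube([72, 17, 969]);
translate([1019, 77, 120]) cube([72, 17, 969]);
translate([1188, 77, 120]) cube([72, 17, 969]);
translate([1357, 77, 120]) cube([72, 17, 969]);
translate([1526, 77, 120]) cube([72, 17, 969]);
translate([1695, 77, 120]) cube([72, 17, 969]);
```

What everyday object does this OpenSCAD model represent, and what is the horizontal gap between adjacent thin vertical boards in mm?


A fence section. The picket gap is 97 mm.

Two posts, two rails, 10 pickets — a fence section. Span 1790 mm holds 10 pickets of 72 mm with 11 equal gaps: ⌊(1790 − 10·72) / 11⌋ = 97 mm.


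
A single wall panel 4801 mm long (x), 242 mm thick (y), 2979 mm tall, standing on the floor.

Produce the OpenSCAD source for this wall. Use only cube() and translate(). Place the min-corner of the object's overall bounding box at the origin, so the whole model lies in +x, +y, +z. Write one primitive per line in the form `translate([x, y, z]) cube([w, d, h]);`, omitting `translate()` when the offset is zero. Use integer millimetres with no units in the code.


cube([4801, 242, 2979]);


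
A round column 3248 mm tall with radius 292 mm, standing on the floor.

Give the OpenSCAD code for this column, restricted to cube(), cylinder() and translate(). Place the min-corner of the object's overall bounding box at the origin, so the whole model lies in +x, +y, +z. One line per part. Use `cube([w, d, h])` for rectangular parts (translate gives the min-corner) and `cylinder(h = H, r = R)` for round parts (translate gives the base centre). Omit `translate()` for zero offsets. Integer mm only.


translate([292, 292, 0]) cylinder(h = 3248, r = 292);


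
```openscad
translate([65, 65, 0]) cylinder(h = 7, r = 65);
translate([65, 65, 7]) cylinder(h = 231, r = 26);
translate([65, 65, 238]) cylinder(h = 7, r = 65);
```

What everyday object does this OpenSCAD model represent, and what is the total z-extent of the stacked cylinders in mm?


A spool. The overall height is 245 mm.

Three coaxial cylinders, large–small–large — a spool. Two 7 mm flanges and a 231 mm core give 7 + 231 + 7 = 245 mm.


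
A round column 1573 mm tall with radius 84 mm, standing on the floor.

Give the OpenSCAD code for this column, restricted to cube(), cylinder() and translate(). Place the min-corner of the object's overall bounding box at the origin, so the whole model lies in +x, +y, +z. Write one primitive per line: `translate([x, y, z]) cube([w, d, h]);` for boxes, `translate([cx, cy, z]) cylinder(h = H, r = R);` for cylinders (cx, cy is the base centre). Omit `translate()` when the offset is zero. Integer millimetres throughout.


translate([84, 84, 0]) cylinder(h = 1573, r = 84);


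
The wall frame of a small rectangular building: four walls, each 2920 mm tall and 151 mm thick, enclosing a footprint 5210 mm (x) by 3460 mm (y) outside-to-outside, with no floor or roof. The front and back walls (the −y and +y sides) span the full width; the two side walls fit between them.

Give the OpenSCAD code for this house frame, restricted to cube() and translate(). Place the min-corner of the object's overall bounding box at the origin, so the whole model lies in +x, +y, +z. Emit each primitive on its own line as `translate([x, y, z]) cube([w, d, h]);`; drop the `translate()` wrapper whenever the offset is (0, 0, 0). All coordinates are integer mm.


cube([5210, 151, 2920]);
translate([0, 3309, 0]) cube([5210, 151, 2920]);
translate([0, 151, 0]) cube([151, 3158, 2920]);
translate([5059, 151, 0]) cube([151, 3158, 2920]);


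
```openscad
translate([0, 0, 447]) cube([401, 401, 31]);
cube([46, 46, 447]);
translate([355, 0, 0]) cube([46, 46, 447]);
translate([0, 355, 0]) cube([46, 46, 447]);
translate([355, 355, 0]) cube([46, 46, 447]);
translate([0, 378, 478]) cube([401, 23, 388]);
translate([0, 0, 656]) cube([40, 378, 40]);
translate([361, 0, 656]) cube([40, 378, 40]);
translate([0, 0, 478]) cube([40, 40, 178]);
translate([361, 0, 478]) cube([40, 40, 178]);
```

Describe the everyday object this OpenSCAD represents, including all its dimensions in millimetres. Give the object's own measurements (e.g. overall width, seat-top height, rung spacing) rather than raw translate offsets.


A chair. The seat is a 401×401×31 mm slab with its top at z = 478 mm, on four 46×46 mm corner legs (flush with the seat edges, standing on z = 0). A flat backrest 23 mm thick, 388 mm tall, spans the full seat width and rises from the seat top along its +y edge, rear face flush with the rear of the seat. Two armrests of 40×40 mm section run along each side from the seat's front edge to the front of the backrest, top faces 218 mm above the seat top and outer faces flush with the seat's x-edges; a 40×40 mm post under the front of each armrest stands on the seat at the front corner.


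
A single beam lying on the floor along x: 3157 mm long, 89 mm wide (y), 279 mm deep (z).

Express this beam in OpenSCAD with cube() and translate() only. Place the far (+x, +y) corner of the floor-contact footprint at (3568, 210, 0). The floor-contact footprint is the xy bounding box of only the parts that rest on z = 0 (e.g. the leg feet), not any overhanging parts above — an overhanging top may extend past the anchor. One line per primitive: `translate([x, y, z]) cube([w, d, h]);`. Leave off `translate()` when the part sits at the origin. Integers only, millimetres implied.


translate([411, 121, 0]) cube([3157, 89, 279]);


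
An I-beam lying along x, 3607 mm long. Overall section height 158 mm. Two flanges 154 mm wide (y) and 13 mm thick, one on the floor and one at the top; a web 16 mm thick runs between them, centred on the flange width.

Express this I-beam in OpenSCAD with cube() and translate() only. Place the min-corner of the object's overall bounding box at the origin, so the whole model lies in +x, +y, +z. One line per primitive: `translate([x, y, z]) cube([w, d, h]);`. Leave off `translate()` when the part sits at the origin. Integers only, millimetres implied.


cube([3607, 154, 13]);
translate([0, 69, 13]) cube([3607, 16, 132]);
translate([0, 0, 145]) cube([3607, 154, 13]);


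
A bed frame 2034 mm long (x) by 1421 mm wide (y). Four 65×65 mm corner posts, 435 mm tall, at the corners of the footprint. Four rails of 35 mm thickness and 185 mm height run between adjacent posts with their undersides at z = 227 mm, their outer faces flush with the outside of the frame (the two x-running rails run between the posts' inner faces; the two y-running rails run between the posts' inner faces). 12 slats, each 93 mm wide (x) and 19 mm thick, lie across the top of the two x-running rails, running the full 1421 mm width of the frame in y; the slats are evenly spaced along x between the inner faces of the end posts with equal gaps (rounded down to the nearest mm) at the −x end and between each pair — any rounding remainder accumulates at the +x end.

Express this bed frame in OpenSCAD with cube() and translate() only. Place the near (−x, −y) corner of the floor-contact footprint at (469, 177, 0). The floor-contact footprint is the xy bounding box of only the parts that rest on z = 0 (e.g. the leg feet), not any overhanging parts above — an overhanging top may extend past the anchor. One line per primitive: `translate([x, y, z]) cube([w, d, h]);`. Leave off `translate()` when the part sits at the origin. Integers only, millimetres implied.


// slat z = rail_z + rail_h = 227 + 185 = 412
// slat gap = ⌊(1904 − 12·93) / 13⌋ = 60
translate([469, 177, 0]) cube([65, 65, 435]);
translate([469, 1533, 0]) cube([65, 65, 435]);
translate([2438, 177, 0]) cube([65, 65, 435]);
translate([2438, 1533, 0]) cube([65, 65, 435]);
translate([534, 177, 227]) cube([1904, 35, 185]);
translate([534, 1563, 227]) cube([1904, 35, 185]);
translate([469, 242, 227]) cube([35, 1291, 185]);
translate([2468, 242, 227]) cube([35, 1291, 185]);
translate([594, 177, 412]) cube([93, 1421, 19]);
translate([747, 177, 412]) cube([93, 1421, 19]);
translate([900, 177, 412]) cube([93, 1421, 19]);
translate([1053, 177, 412]) cube([93, 1421, 19]);
translate([1206, 177, 412]) cube([93, 1421, 19]);
translate([1359, 177, 412]) cube([93, 1421, 19]);
translate([1512, 177, 412]) cube([93, 1421, 19]);
translate([1665, 177, 412]) cube([93, 1421, 19]);
translate([1818, 177, 412]) cube([93, 1421, 19]);
translate([1971, 177, 412]) cube([93, 1421, 19]);
translate([2124, 177, 412]) cube([93, 1421, 19]);
translate([2277, 177, 412]) cube([93, 1421, 19]);


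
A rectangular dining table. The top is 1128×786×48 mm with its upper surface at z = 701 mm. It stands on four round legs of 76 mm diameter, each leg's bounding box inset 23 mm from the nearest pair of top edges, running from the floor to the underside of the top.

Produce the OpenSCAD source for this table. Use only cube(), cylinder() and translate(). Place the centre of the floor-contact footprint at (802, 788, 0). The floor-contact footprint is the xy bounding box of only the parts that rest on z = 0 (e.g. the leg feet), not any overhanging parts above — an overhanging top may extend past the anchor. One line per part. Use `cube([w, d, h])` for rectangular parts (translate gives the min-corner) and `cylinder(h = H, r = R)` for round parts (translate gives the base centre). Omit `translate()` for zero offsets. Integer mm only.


translate([238, 395, 653]) cube([1128, 786, 48]);
translate([299, 456, 0]) cylinder(h = 653, r = 38);
translate([1305, 456, 0]) cylinder(h = 653, r = 38);
translate([299, 1120, 0]) cylinder(h = 653, r = 38);
translate([1305, 1120, 0]) cylinder(h = 653, r = 38);


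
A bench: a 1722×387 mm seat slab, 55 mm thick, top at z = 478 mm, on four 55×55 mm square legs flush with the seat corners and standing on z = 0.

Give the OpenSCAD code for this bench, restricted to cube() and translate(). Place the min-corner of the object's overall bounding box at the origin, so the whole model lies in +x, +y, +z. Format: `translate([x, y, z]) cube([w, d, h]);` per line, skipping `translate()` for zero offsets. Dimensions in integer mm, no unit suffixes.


translate([0, 0, 423]) cube([1722, 387, 55]);
cube([55, 55, 423]);
translate([0, 332, 0]) cube([55, 55, 423]);
translate([1667, 0, 0]) cube([55, 55, 423]);
translate([1667, 332, 0]) cube([55, 55, 423]);


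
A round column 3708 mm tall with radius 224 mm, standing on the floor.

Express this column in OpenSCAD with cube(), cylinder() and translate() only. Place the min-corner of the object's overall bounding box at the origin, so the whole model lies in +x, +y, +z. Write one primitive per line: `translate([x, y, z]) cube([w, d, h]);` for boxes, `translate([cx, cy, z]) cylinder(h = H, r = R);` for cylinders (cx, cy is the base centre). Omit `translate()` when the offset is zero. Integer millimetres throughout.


translate([224, 224, 0]) cylinder(h = 3708, r = 224);


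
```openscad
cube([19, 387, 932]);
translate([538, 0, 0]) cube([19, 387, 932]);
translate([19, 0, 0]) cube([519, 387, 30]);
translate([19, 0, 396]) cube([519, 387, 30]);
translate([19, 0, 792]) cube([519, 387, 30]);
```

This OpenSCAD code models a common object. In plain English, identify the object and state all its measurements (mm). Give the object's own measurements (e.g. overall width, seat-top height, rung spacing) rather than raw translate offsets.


An open bookshelf. Two side panels, each 19 mm thick, 387 mm deep and 932 mm tall, stand 557 mm apart (outside-to-outside). Between them sit 3 shelves, each 30 mm thick and 387 mm deep, spanning the full gap between the sides. The bottom shelf rests on the floor (its underside at z = 0) and the clear gap between one shelf's top and the next shelf's underside is 366 mm.


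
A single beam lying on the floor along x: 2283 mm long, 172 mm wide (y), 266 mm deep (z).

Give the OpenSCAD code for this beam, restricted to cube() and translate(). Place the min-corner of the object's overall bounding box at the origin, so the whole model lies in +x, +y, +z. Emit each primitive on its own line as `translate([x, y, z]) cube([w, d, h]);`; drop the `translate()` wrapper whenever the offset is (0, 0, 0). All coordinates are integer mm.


cube([2283, 172, 266]);


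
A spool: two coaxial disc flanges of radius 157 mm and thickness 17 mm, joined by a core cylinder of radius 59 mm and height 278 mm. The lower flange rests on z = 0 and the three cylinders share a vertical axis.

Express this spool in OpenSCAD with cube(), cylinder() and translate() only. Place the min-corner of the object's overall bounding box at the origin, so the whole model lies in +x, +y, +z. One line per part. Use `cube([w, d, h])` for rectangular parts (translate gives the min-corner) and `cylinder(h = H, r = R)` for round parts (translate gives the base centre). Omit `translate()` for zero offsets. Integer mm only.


translate([157, 157, 0]) cylinder(h = 17, r = 157);
translate([157, 157, 17]) cylinder(h = 278, r = 59);
translate([157, 157, 295]) cylinder(h = 17, r = 157);


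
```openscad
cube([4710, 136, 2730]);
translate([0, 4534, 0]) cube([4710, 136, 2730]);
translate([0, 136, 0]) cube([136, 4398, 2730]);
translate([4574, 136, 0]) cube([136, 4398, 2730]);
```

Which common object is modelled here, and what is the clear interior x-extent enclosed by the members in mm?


A house (or room) frame. The interior width is 4438 mm.

Four 2730 mm walls enclosing a rectangle with no floor or roof — a room or house frame. Outside width is 4710 mm and wall thickness is 136 mm, so the interior width is 4710 − 2 × 136 = 4438 mm.


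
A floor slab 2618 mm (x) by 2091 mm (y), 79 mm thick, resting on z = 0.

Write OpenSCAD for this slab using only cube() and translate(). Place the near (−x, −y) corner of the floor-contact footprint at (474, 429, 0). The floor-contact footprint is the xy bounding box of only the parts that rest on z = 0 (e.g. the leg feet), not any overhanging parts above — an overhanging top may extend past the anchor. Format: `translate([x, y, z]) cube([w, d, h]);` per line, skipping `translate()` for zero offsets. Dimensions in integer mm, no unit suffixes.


translate([474, 429, 0]) cube([2618, 2091, 79]);


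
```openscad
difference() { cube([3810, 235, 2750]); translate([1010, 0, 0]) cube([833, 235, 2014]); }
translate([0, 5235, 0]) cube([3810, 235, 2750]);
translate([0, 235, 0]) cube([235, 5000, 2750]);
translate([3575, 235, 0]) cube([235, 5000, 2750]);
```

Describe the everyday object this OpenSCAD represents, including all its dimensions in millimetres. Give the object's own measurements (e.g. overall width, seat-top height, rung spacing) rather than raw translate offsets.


A single room: four walls, each 2750 mm tall and 235 mm thick, enclosing an outside footprint 3810×5470 mm (x × y), no floor or roof. The front and back walls (−y and +y sides) run the full x-width; the side walls fit between their inner faces. A door opening 833 mm wide and 2014 mm tall is cut through the front wall from the floor up, its −x edge 1010 mm from the wall's −x end.


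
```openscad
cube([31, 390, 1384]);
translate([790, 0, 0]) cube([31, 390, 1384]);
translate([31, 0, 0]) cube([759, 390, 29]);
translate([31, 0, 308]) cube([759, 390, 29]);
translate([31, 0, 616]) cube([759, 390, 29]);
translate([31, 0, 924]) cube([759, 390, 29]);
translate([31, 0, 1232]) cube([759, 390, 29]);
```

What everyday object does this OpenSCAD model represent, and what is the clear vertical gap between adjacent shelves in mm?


A bookshelf. The clear shelf gap is 279 mm.

Two tall side panels with 5 horizontal boards between them — a bookshelf. The first two shelf undersides are at z = 0 and z = 308; with shelf thickness 29, the clear gap is 308 − 0 − 29 = 279 mm.


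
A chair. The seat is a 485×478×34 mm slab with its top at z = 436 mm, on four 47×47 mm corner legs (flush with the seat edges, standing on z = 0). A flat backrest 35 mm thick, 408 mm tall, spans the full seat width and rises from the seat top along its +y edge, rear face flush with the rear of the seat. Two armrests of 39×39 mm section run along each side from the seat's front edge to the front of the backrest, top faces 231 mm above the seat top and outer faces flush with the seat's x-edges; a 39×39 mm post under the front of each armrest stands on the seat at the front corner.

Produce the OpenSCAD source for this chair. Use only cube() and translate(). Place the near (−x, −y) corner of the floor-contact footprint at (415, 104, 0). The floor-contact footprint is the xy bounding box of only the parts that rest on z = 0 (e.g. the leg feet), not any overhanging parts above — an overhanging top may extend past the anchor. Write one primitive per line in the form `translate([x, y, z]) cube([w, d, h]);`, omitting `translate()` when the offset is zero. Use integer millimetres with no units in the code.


translate([415, 104, 402]) cube([485, 478, 34]);
translate([415, 104, 0]) cube([47, 47, 402]);
translate([853, 104, 0]) cube([47, 47, 402]);
translate([415, 535, 0]) cube([47, 47, 402]);
translate([853, 535, 0]) cube([47, 47, 402]);
translate([415, 547, 436]) cube([485, 35, 408]);
translate([415, 104, 628]) cube([39, 443, 39]);
translate([861, 104, 628]) cube([39, 443, 39]);
translate([415, 104, 436]) cube([39, 39, 192]);
translate([861, 104, 436]) cube([39, 39, 192]);


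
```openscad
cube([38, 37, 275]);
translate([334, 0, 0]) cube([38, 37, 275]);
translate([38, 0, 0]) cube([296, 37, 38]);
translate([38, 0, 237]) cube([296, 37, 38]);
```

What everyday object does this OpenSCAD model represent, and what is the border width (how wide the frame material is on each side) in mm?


A picture frame. The border width is 38 mm.

Four thin pieces enclosing a rectangular opening — a picture frame. The two full-height stiles are 275 mm tall; the top rail sits at z = 237 and is 38 mm tall, so the border above the opening is 275 − 237 = 38 mm, matching the stile x-width.


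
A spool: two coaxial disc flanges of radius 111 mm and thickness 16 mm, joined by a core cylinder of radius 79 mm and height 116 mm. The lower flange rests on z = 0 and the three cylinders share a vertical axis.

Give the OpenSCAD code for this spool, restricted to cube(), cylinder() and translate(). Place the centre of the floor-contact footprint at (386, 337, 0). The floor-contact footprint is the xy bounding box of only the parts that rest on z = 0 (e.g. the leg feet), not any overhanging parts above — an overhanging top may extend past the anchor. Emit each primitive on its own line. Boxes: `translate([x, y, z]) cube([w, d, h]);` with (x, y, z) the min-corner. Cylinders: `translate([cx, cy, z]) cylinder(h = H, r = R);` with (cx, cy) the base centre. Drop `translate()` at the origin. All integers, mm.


translate([386, 337, 0]) cylinder(h = 16, r = 111);
translate([386, 337, 16]) cylinder(h = 116, r = 79);
translate([386, 337, 132]) cylinder(h = 16, r = 111);


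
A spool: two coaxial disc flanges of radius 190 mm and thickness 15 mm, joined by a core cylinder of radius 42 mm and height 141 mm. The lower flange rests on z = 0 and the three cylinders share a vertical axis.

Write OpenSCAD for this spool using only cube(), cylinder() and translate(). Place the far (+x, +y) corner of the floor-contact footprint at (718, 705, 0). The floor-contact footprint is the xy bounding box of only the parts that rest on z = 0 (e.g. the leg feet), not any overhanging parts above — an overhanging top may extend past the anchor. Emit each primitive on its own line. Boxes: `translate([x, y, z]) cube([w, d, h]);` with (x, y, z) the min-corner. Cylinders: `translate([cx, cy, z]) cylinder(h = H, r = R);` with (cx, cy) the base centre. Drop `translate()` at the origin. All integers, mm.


translate([528, 515, 0]) cylinder(h = 15, r = 190);
translate([528, 515, 15]) cylinder(h = 141, r = 42);
translate([528, 515, 156]) cylinder(h = 15, r = 190);


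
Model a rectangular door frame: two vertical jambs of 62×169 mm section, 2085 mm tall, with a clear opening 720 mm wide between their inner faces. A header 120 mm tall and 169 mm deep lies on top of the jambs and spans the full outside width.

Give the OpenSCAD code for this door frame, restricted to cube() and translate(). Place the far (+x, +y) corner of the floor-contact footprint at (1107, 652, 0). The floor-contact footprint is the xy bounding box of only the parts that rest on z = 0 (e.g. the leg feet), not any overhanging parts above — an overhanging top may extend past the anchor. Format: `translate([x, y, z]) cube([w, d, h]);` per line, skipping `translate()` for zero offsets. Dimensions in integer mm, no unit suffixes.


translate([263, 483, 0]) cube([62, 169, 2085]);
translate([1045, 483, 0]) cube([62, 169, 2085]);
translate([263, 483, 2085]) cube([844, 169, 120]);


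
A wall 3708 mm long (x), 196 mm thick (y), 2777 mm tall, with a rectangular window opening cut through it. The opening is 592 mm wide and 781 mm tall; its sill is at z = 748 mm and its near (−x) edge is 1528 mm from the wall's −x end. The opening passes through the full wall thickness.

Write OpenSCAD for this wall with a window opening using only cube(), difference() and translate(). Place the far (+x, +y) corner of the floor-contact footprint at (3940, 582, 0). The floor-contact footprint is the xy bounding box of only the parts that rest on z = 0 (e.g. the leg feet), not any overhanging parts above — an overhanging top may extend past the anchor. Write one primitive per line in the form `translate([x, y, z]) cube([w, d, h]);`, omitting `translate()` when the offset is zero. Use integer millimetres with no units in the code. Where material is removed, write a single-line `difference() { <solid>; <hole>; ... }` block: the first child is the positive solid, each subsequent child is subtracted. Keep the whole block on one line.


difference() { translate([232, 386, 0]) cube([3708, 196, 2777]); translate([1760, 386, 748]) cube([592, 196, 781]); }


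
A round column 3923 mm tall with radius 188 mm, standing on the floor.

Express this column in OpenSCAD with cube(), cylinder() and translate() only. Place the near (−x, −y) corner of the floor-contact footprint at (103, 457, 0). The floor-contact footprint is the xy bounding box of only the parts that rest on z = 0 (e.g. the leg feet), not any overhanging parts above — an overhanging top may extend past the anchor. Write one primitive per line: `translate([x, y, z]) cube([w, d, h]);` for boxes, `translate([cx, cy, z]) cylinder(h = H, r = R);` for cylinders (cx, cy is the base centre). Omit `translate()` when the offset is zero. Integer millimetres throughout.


translate([291, 645, 0]) cylinder(h = 3923, r = 188);


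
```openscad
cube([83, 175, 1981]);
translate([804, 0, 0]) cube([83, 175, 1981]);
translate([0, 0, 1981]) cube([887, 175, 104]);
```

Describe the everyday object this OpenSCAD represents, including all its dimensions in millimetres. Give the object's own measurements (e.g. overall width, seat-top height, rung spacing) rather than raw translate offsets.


A door frame. The clear opening is 721 mm wide and 1981 mm high. Two 83 mm wide jambs, 175 mm deep, stand either side of the opening from the floor to the top of the opening. A 104 mm thick head sits across the top of both jambs, spanning the full outside width of the frame.


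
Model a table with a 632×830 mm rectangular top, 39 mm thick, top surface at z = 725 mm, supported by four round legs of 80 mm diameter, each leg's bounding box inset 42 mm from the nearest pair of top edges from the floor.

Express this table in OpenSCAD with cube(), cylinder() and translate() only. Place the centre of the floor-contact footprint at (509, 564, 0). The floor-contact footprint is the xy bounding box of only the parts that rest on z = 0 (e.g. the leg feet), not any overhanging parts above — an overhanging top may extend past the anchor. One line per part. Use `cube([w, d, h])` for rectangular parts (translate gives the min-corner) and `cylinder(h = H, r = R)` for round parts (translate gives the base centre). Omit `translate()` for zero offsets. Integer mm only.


// leg_h = 725 - 39 = 686
translate([193, 149, 686]) cube([632, 830, 39]);
translate([275, 231, 0]) cylinder(h = 686, r = 40);
translate([743, 231, 0]) cylinder(h = 686, r = 40);
translate([275, 897, 0]) cylinder(h = 686, r = 40);
translate([743, 897, 0]) cylinder(h = 686, r = 40);


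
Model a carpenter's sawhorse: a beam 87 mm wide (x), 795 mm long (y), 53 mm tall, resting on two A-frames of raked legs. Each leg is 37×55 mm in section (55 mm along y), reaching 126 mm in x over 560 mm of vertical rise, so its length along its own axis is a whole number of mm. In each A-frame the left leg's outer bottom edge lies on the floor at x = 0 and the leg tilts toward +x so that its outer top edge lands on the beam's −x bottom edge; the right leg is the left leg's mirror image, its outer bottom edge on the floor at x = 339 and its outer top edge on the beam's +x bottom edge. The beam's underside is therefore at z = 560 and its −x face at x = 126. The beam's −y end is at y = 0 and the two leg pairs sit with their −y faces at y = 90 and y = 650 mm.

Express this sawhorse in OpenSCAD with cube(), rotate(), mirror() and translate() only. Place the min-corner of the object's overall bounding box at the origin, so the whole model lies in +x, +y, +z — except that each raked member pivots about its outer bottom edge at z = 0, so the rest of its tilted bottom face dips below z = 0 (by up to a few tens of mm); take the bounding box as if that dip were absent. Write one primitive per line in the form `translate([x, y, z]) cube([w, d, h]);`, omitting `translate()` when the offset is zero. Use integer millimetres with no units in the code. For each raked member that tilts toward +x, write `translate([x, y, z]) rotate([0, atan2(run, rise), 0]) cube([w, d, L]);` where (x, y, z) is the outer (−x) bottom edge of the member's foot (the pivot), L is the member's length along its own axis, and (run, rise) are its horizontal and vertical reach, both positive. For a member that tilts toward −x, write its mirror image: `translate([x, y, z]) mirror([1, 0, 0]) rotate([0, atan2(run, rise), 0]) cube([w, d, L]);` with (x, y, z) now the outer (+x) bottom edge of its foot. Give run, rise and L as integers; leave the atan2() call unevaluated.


translate([126, 0, 560]) cube([87, 795, 53]);
translate([0, 90, 0]) rotate([0, atan2(126, 560), 0]) cube([37, 55, 574]);
translate([339, 90, 0]) mirror([1, 0, 0]) rotate([0, atan2(126, 560), 0]) cube([37, 55, 574]);
translate([0, 650, 0]) rotate([0, atan2(126, 560), 0]) cube([37, 55, 574]);
translate([339, 650, 0]) mirror([1, 0, 0]) rotate([0, atan2(126, 560), 0]) cube([37, 55, 574]);


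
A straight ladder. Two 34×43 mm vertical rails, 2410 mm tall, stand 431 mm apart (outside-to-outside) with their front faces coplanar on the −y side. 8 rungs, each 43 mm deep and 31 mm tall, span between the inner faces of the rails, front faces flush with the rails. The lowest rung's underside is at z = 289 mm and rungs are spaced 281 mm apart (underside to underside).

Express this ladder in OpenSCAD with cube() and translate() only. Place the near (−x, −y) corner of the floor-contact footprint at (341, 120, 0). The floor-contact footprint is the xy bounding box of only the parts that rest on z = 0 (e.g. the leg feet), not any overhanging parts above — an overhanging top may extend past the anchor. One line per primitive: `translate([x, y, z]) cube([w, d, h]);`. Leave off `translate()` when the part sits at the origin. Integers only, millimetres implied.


translate([341, 120, 0]) cube([34, 43, 2410]);
translate([738, 120, 0]) cube([34, 43, 2410]);
translate([375, 120, 289]) cube([363, 43, 31]);
translate([375, 120, 570]) cube([363, 43, 31]);
translate([375, 120, 851]) cube([363, 43, 31]);
translate([375, 120, 1132]) cube([363, 43, 31]);
translate([375, 120, 1413]) cube([363, 43, 31]);
translate([375, 120, 1694]) cube([363, 43, 31]);
translate([375, 120, 1975]) cube([363, 43, 31]);
translate([375, 120, 2256]) cube([363, 43, 31]);


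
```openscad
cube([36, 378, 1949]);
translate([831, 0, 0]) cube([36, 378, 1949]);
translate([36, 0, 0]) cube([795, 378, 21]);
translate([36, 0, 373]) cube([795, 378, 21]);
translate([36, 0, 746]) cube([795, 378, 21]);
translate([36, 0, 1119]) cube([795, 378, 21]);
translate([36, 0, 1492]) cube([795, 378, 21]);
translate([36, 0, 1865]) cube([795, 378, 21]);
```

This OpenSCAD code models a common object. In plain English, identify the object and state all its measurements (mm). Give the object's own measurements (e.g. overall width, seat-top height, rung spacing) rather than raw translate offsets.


An open bookshelf. Two side panels, each 36 mm thick, 378 mm deep and 1949 mm tall, stand 867 mm apart (outside-to-outside). Between them sit 6 shelves, each 21 mm thick and 378 mm deep, spanning the full gap between the sides. The bottom shelf rests on the floor (its underside at z = 0) and the clear gap between one shelf's top and the next shelf's underside is 352 mm.


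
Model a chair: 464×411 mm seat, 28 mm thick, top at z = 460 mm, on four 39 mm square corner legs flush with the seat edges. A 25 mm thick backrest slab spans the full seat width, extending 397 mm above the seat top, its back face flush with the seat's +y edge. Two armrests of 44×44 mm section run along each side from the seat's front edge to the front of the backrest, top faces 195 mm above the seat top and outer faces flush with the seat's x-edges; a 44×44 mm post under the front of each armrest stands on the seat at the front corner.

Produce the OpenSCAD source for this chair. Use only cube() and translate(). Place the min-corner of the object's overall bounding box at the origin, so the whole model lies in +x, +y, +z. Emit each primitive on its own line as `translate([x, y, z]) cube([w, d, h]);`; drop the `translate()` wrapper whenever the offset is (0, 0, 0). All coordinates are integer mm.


translate([0, 0, 432]) cube([464, 411, 28]);
cube([39, 39, 432]);
translate([425, 0, 0]) cube([39, 39, 432]);
translate([0, 372, 0]) cube([39, 39, 432]);
translate([425, 372, 0]) cube([39, 39, 432]);
translate([0, 386, 460]) cube([464, 25, 397]);
translate([0, 0, 611]) cube([44, 386, 44]);
translate([420, 0, 611]) cube([44, 386, 44]);
translate([0, 0, 460]) cube([44, 44, 151]);
translate([420, 0, 460]) cube([44, 44, 151]);


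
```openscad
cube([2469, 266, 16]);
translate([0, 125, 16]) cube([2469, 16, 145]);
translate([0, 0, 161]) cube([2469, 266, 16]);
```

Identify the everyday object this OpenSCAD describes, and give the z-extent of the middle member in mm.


An I-beam. The web height is 145 mm.

Two wide flanges with a thin centred web — an I-beam. Overall 177 mm minus two 16 mm flanges gives a web of 177 − 2·16 = 145 mm.


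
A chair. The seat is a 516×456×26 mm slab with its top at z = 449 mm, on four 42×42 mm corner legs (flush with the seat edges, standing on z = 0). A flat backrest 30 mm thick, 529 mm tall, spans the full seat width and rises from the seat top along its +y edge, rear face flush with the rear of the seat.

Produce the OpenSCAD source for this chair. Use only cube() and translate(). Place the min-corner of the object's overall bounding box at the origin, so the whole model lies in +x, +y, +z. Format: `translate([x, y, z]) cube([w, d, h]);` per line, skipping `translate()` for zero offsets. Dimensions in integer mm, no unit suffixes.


translate([0, 0, 423]) cube([516, 456, 26]);
cube([42, 42, 423]);
translate([474, 0, 0]) cube([42, 42, 423]);
translate([0, 414, 0]) cube([42, 42, 423]);
translate([474, 414, 0]) cube([42, 42, 423]);
translate([0, 426, 449]) cube([516, 30, 529]);


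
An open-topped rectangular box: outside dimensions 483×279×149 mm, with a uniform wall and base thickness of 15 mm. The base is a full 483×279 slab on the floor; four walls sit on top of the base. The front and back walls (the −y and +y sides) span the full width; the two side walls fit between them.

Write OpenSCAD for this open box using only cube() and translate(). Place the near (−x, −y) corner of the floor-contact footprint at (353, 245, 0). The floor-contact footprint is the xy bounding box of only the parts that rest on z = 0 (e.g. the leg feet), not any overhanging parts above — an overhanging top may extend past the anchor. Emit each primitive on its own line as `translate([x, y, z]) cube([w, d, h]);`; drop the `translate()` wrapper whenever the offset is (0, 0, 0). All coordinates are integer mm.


translate([353, 245, 0]) cube([483, 279, 15]);
translate([353, 245, 15]) cube([483, 15, 134]);
translate([353, 509, 15]) cube([483, 15, 134]);
translate([353, 260, 15]) cube([15, 249, 134]);
translate([821, 260, 15]) cube([15, 249, 134]);


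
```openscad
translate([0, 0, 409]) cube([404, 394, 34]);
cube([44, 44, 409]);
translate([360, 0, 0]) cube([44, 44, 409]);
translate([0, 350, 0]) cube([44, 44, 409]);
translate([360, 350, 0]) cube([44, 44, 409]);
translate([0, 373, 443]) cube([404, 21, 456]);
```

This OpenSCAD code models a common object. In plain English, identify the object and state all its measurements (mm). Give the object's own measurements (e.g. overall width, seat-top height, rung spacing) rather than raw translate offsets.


A chair. The seat is a 404×394×34 mm slab with its top at z = 443 mm, on four 44×44 mm corner legs (flush with the seat edges, standing on z = 0). A flat backrest 21 mm thick, 456 mm tall, spans the full seat width and rises from the seat top along its +y edge, rear face flush with the rear of the seat.


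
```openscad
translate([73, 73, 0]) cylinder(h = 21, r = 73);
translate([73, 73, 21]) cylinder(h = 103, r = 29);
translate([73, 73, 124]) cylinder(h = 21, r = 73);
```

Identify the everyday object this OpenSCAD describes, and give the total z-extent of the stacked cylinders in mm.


A spool. The overall height is 145 mm.

Three coaxial cylinders, large–small–large — a spool. Two 21 mm flanges and a 103 mm core give 21 + 103 + 21 = 145 mm.


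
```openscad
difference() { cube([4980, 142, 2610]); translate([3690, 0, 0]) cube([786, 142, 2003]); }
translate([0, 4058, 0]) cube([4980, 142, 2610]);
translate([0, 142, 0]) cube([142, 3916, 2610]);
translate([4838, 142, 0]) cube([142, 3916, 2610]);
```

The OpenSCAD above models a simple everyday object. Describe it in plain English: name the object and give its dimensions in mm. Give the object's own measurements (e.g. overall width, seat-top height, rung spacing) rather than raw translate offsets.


A single room: four walls, each 2610 mm tall and 142 mm thick, enclosing an outside footprint 4980×4200 mm (x × y), no floor or roof. The front and back walls (−y and +y sides) run the full x-width; the side walls fit between their inner faces. A door opening 786 mm wide and 2003 mm tall is cut through the front wall from the floor up, its −x edge 3690 mm from the wall's −x end.


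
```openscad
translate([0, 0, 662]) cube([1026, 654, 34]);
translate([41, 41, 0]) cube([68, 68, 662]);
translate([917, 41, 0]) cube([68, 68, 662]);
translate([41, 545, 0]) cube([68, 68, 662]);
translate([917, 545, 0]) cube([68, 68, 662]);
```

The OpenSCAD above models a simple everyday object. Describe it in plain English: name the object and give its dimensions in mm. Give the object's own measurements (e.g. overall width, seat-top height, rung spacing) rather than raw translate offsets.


A table: top 1026 mm (x) × 654 mm (y), 34 mm thick, upper face at z = 696 mm, on four 68×68 mm square legs, each inset 41 mm from the nearest pair of top edges from z = 0 to the bottom of the top.


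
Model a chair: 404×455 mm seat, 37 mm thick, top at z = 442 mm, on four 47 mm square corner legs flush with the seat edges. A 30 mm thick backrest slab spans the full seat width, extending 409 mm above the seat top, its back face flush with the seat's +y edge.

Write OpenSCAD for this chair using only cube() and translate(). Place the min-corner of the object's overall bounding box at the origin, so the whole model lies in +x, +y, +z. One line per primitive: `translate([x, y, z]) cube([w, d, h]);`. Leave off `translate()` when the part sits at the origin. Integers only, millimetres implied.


translate([0, 0, 405]) cube([404, 455, 37]);
cube([47, 47, 405]);
translate([357, 0, 0]) cube([47, 47, 405]);
translate([0, 408, 0]) cube([47, 47, 405]);
translate([357, 408, 0]) cube([47, 47, 405]);
translate([0, 425, 442]) cube([404, 30, 409]);


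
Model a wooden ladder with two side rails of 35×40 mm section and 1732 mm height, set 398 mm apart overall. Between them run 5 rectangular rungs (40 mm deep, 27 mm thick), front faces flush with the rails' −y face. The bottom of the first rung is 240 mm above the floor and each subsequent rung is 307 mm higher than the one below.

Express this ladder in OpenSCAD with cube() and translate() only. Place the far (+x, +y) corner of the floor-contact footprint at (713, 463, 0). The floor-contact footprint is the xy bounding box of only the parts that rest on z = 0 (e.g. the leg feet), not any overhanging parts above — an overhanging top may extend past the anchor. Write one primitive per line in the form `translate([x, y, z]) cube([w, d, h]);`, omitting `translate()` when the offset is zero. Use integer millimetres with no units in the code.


translate([315, 423, 0]) cube([35, 40, 1732]);
translate([678, 423, 0]) cube([35, 40, 1732]);
translate([350, 423, 240]) cube([328, 40, 27]);
translate([350, 423, 547]) cube([328, 40, 27]);
translate([350, 423, 854]) cube([328, 40, 27]);
translate([350, 423, 1161]) cube([328, 40, 27]);
translate([350, 423, 1468]) cube([328, 40, 27]);


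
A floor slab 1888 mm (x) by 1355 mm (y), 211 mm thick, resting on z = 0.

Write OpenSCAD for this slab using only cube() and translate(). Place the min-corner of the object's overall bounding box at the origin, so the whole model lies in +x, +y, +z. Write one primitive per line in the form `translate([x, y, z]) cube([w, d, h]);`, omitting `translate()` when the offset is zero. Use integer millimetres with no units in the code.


cube([1888, 1355, 211]);


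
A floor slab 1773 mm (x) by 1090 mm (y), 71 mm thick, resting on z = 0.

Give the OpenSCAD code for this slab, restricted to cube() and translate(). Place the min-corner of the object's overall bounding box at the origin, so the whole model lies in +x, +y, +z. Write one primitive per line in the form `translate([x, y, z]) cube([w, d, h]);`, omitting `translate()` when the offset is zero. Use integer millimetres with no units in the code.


cube([1773, 1090, 71]);


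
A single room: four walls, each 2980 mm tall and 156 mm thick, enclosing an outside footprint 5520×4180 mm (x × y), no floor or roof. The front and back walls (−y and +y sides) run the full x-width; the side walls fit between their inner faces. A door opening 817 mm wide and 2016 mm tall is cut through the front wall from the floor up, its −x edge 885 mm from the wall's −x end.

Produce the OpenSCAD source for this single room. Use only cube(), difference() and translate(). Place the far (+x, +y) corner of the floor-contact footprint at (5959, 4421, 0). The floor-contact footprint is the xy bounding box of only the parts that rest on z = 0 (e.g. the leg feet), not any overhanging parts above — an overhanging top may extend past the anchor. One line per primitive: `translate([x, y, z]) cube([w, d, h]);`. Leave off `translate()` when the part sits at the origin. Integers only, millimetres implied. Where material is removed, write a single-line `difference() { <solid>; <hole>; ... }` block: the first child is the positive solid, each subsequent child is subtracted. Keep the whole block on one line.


difference() { translate([439, 241, 0]) cube([5520, 156, 2980]); translate([1324, 241, 0]) cube([817, 156, 2016]); }
translate([439, 4265, 0]) cube([5520, 156, 2980]);
translate([439, 397, 0]) cube([156, 3868, 2980]);
translate([5803, 397, 0]) cube([156, 3868, 2980]);
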